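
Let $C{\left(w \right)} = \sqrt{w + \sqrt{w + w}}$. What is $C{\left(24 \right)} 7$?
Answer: $14 \sqrt{6 + \sqrt{3}} \approx 38.929$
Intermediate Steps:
$C{\left(w \right)} = \sqrt{w + \sqrt{2} \sqrt{w}}$ ($C{\left(w \right)} = \sqrt{w + \sqrt{2 w}} = \sqrt{w + \sqrt{2} \sqrt{w}}$)
$C{\left(24 \right)} 7 = \sqrt{24 + \sqrt{2} \sqrt{24}} \cdot 7 = \sqrt{24 + \sqrt{2} \cdot 2 \sqrt{6}} \cdot 7 = \sqrt{24 + 4 \sqrt{3}} \cdot 7 = 7 \sqrt{24 + 4 \sqrt{3}}$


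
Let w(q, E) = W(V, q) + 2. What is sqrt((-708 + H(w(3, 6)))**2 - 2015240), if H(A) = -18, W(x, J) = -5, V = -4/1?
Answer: 2*I*sqrt(372041) ≈ 1219.9*I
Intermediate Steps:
V = -4 (V = -4*1 = -4)
w(q, E) = -3 (w(q, E) = -5 + 2 = -3)
sqrt((-708 + H(w(3, 6)))**2 - 2015240) = sqrt((-708 - 18)**2 - 2015240) = sqrt((-726)**2 - 2015240) = sqrt(527076 - 2015240) = sqrt(-1488164) = 2*I*sqrt(372041)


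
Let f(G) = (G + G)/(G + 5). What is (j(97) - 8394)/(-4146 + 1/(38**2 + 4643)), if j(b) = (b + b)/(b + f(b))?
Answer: 1328140791/656154226 ≈ 2.0241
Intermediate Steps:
f(G) = 2*G/(5 + G) (f(G) = (2*G)/(5 + G) = 2*G/(5 + G))
j(b) = 2*b/(b + 2*b/(5 + b)) (j(b) = (b + b)/(b + 2*b/(5 + b)) = (2*b)/(b + 2*b/(5 + b)) = 2*b/(b + 2*b/(5 + b)))
(j(97) - 8394)/(-4146 + 1/(38**2 + 4643)) = (2*(5 + 97)/(7 + 97) - 8394)/(-4146 + 1/(38**2 + 4643)) = (2*102/104 - 8394)/(-4146 + 1/(1444 + 4643)) = (2*(1/104)*102 - 8394)/(-4146 + 1/6087) = (51/26 - 8394)/(-4146 + 1/6087) = -218193/(26*(-25236701/6087)) = -218193/26*(-6087/25236701) = 1328140791/656154226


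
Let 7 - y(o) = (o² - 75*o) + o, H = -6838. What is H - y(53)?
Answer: -7958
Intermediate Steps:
y(o) = 7 - o² + 74*o (y(o) = 7 - ((o² - 75*o) + o) = 7 - (o² - 74*o) = 7 + (-o² + 74*o) = 7 - o² + 74*o)
H - y(53) = -6838 - (7 - 1*53² + 74*53) = -6838 - (7 - 1*2809 + 3922) = -6838 - (7 - 2809 + 3922) = -6838 - 1*1120 = -6838 - 1120 = -7958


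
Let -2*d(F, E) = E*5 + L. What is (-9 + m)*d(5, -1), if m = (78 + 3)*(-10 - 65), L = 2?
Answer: -9126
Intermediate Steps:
m = -6075 (m = 81*(-75) = -6075)
d(F, E) = -1 - 5*E/2 (d(F, E) = -(E*5 + 2)/2 = -(5*E + 2)/2 = -(2 + 5*E)/2 = -1 - 5*E/2)
(-9 + m)*d(5, -1) = (-9 - 6075)*(-1 - 5/2*(-1)) = -6084*(-1 + 5/2) = -6084*3/2 = -9126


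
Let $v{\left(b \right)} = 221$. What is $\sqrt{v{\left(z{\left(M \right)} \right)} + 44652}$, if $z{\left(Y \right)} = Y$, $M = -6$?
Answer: $\sqrt{44873} \approx 211.83$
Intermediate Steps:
$\sqrt{v{\left(z{\left(M \right)} \right)} + 44652} = \sqrt{221 + 44652} = \sqrt{44873}$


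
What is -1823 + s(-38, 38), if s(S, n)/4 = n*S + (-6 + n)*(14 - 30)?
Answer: -9647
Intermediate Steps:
s(S, n) = 384 - 64*n + 4*S*n (s(S, n) = 4*(n*S + (-6 + n)*(14 - 30)) = 4*(S*n + (-6 + n)*(-16)) = 4*(S*n + (96 - 16*n)) = 4*(96 - 16*n + S*n) = 384 - 64*n + 4*S*n)
-1823 + s(-38, 38) = -1823 + (384 - 64*38 + 4*(-38)*38) = -1823 + (384 - 2432 - 5776) = -1823 - 7824 = -9647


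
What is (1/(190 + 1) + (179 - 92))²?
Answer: 276157924/36481 ≈ 7569.9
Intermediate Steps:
(1/(190 + 1) + (179 - 92))² = (1/191 + 87)² = (16618/191)² = 276157924/36481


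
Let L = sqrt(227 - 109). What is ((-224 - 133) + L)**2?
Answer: (357 - sqrt(118))**2 ≈ 1.1981e+5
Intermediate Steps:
L = sqrt(118) ≈ 10.863
((-224 - 133) + L)**2 = ((-224 - 133) + sqrt(118))**2 = (-357 + sqrt(118))**2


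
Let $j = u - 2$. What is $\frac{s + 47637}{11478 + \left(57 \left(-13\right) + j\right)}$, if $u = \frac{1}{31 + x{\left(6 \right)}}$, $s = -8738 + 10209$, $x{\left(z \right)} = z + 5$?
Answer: $\frac{2062536}{450871} \approx 4.5746$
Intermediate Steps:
$x{\left(z \right)} = 5 + z$
$s = 1471$
$u = \frac{1}{42}$ ($u = \frac{1}{31 + \left(5 + 6\right)} = \frac{1}{31 + 11} = \frac{1}{42} \approx 0.02381$)
$j = - \frac{83}{42}$ ($j = \frac{1}{42} - 2 = - \frac{83}{42} \approx -1.9762$)
$\frac{s + 47637}{11478 + \left(57 \left(-13\right) + j\right)} = \frac{1471 + 47637}{11478 + \left(57 \left(-13\right) - \frac{83}{42}\right)} = \frac{49108}{11478 - \frac{31205}{42}} = \frac{49108}{\frac{450871}{42}} = 49108 \cdot \frac{42}{450871} = \frac{2062536}{450871}$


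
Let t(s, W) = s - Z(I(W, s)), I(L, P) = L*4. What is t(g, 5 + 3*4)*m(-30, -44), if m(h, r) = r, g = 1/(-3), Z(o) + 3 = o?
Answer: 8624/3 ≈ 2874.7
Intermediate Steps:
I(L, P) = 4*L
Z(o) = -3 + o
g = -1/3 (g = 1*(-1/3) = -1/3 ≈ -0.33333)
t(s, W) = 3 + s - 4*W (t(s, W) = s - (-3 + 4*W) = s + (3 - 4*W) = 3 + s - 4*W)
t(g, 5 + 3*4)*m(-30, -44) = (3 - 1/3 - 4*(5 + 3*4))*(-44) = (3 - 1/3 - 4*(5 + 12))*(-44) = (3 - 1/3 - 4*17)*(-44) = (3 - 1/3 - 68)*(-44) = -196/3*(-44) = 8624/3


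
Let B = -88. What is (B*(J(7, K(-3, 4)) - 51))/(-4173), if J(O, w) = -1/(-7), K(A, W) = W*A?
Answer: -31328/29211 ≈ -1.0725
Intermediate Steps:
K(A, W) = A*W
J(O, w) = ⅐ (J(O, w) = -1*(-⅐) = ⅐)
(B*(J(7, K(-3, 4)) - 51))/(-4173) = -88*(⅐ - 51)/(-4173) = -88*(-356/7)*(-1/4173) = (31328/7)*(-1/4173) = -31328/29211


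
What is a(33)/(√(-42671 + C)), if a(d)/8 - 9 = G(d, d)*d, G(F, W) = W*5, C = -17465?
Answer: -10908*I*√15034/7517 ≈ -177.93*I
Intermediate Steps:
G(F, W) = 5*W
a(d) = 72 + 40*d² (a(d) = 72 + 8*((5*d)*d) = 72 + 8*(5*d²) = 72 + 40*d²)
a(33)/(√(-42671 + C)) = (72 + 40*33²)/(√(-42671 - 17465)) = (72 + 40*1089)/(√(-60136)) = (72 + 43560)/((2*I*√15034)) = 43632*(-I*√15034/30068) = -10908*I*√15034/7517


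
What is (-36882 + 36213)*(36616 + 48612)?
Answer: -57017532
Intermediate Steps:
(-36882 + 36213)*(36616 + 48612) = -669*85228 = -57017532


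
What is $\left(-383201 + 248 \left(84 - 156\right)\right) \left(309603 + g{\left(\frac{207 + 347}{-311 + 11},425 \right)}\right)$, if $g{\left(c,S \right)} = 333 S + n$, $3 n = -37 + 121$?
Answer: $-180939271892$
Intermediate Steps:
$n = 28$ ($n = \frac{-37 + 121}{3} = \frac{1}{3} \cdot 84 = 28$)
$g{\left(c,S \right)} = 28 + 333 S$ ($g{\left(c,S \right)} = 333 S + 28 = 28 + 333 S$)
$\left(-383201 + 248 \left(84 - 156\right)\right) \left(309603 + g{\left(\frac{207 + 347}{-311 + 11},425 \right)}\right) = \left(-383201 + 248 \left(84 - 156\right)\right) \left(309603 + \left(28 + 333 \cdot 425\right)\right) = \left(-383201 + 248 \left(-72\right)\right) \left(309603 + \left(28 + 141525\right)\right) = \left(-383201 - 17856\right) \left(309603 + 141553\right) = \left(-401057\right) 451156 = -180939271892$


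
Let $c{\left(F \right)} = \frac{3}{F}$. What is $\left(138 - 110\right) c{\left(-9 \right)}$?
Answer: $- \frac{28}{3} \approx -9.3333$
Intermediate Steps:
$\left(138 - 110\right) c{\left(-9 \right)} = \left(138 - 110\right) \frac{3}{-9} = 28 \cdot 3 \left(- \frac{1}{9}\right) = 28 \left(- \frac{1}{3}\right) = - \frac{28}{3}$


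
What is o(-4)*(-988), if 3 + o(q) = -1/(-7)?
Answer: 19760/7 ≈ 2822.9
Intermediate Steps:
o(q) = -20/7 (o(q) = -3 - 1/(-7) = -3 - 1*(-1/7) = -3 + 1/7 = -20/7)
o(-4)*(-988) = -20/7*(-988) = 19760/7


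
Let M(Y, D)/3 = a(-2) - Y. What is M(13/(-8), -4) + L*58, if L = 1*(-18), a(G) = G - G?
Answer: -8313/8 ≈ -1039.1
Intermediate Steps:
a(G) = 0
L = -18
M(Y, D) = -3*Y (M(Y, D) = 3*(0 - Y) = 3*(-Y) = -3*Y)
M(13/(-8), -4) + L*58 = -39/(-8) - 18*58 = -39*(-1)/8 - 1044 = -3*(-13/8) - 1044 = 39/8 - 1044 = -8313/8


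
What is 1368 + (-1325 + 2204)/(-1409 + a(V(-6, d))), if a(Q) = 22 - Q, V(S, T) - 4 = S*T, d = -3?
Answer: 1926633/1409 ≈ 1367.4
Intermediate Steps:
V(S, T) = 4 + S*T
1368 + (-1325 + 2204)/(-1409 + a(V(-6, d))) = 1368 + (-1325 + 2204)/(-1409 + (22 - (4 - 6*(-3)))) = 1368 + 879/(-1409 + (22 - (4 + 18))) = 1368 + 879/(-1409 + (22 - 1*22)) = 1368 + 879/(-1409 + (22 - 22)) = 1368 + 879/(-1409 + 0) = 1368 + 879/(-1409) = 1368 + 879*(-1/1409) = 1368 - 879/1409 = 1926633/1409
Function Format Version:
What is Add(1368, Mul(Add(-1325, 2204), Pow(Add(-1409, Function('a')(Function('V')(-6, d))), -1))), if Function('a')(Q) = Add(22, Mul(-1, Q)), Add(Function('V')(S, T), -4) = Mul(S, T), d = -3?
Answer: Rational(1926633, 1409) ≈ 1367.4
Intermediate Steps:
Function('V')(S, T) = Add(4, Mul(S, T))
Add(1368, Mul(Add(-1325, 2204), Pow(Add(-1409, Function('a')(Function('V')(-6, d))), -1))) = Add(1368, Mul(Add(-1325, 2204), Pow(Add(-1409, Add(22, Mul(-1, Add(4, Mul(-6, -3))))), -1))) = Add(1368, Mul(879, Pow(Add(-1409, Add(22, Mul(-1, Add(4, 18)))), -1))) = Add(1368, Mul(879, Pow(Add(-1409, Add(22, Mul(-1, 22))), -1))) = Add(1368, Mul(879, Pow(Add(-1409, Add(22, -22)), -1))) = Add(1368, Mul(879, Pow(Add(-1409, 0), -1))) = Add(1368, Mul(879, Pow(-1409, -1))) = Add(1368, Mul(879, Rational(-1, 1409))) = Add(1368, Rational(-879, 1409)) = Rational(1926633, 1409)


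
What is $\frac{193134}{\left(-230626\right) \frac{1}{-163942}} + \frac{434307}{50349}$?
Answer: $\frac{265714863681959}{1935298079} \approx 1.373 \cdot 10^{5}$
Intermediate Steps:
$\frac{193134}{\left(-230626\right) \frac{1}{-163942}} + \frac{434307}{50349} = \frac{193134}{\left(-230626\right) \left(- \frac{1}{163942}\right)} + 434307 \cdot \frac{1}{50349} = \frac{193134}{\frac{115313}{81971}} + \frac{144769}{16783} = 193134 \cdot \frac{81971}{115313} + \frac{144769}{16783} = \frac{15831387114}{115313} + \frac{144769}{16783} = \frac{265714863681959}{1935298079}$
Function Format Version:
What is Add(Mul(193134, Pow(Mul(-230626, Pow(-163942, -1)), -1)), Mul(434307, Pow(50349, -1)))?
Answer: Rational(265714863681959, 1935298079) ≈ 1.3730e+5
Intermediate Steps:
Add(Mul(193134, Pow(Mul(-230626, Pow(-163942, -1)), -1)), Mul(434307, Pow(50349, -1))) = Add(Mul(193134, Pow(Mul(-230626, Rational(-1, 163942)), -1)), Mul(434307, Rational(1, 50349))) = Add(Mul(193134, Pow(Rational(115313, 81971), -1)), Rational(144769, 16783)) = Add(Mul(193134, Rational(81971, 115313)), Rational(144769, 16783)) = Add(Rational(15831387114, 115313), Rational(144769, 16783)) = Rational(265714863681959, 1935298079)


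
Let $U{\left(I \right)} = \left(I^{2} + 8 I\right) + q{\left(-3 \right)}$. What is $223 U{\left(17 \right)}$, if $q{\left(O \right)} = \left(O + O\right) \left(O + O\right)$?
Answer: $102803$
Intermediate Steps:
$q{\left(O \right)} = 4 O^{2}$ ($q{\left(O \right)} = 2 O 2 O = 4 O^{2}$)
$U{\left(I \right)} = 36 + I^{2} + 8 I$ ($U{\left(I \right)} = \left(I^{2} + 8 I\right) + 4 \left(-3\right)^{2} = \left(I^{2} + 8 I\right) + 4 \cdot 9 = \left(I^{2} + 8 I\right) + 36 = 36 + I^{2} + 8 I$)
$223 U{\left(17 \right)} = 223 \left(36 + 17^{2} + 8 \cdot 17\right) = 223 \left(36 + 289 + 136\right) = 223 \cdot 461 = 102803$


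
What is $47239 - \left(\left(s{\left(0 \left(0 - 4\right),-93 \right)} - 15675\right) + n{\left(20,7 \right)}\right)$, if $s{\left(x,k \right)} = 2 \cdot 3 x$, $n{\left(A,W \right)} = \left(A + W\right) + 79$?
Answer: $62808$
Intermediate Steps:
$n{\left(A,W \right)} = 79 + A + W$
$s{\left(x,k \right)} = 6 x$
$47239 - \left(\left(s{\left(0 \left(0 - 4\right),-93 \right)} - 15675\right) + n{\left(20,7 \right)}\right) = 47239 - \left(\left(6 \cdot 0 \left(0 - 4\right) - 15675\right) + \left(79 + 20 + 7\right)\right) = 47239 - \left(\left(6 \cdot 0 \left(-4\right) - 15675\right) + 106\right) = 47239 - \left(\left(6 \cdot 0 - 15675\right) + 106\right) = 47239 - \left(\left(0 - 15675\right) + 106\right) = 47239 - \left(-15675 + 106\right) = 47239 - -15569 = 47239 + 15569 = 62808$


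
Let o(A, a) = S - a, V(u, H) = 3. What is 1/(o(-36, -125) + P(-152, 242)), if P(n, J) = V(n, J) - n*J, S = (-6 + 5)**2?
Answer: 1/36913 ≈ 2.7091e-5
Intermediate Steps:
S = 1 (S = (-1)**2 = 1)
o(A, a) = 1 - a
P(n, J) = 3 - J*n (P(n, J) = 3 - n*J = 3 - J*n)
1/(o(-36, -125) + P(-152, 242)) = 1/((1 - 1*(-125)) + (3 - 1*242*(-152))) = 1/((1 + 125) + (3 + 36784)) = 1/(126 + 36787) = 1/36913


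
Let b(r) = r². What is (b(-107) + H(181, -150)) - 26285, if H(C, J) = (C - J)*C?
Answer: 45075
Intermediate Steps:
H(C, J) = C*(C - J)
(b(-107) + H(181, -150)) - 26285 = ((-107)² + 181*(181 - 1*(-150))) - 26285 = (11449 + 181*(181 + 150)) - 26285 = (11449 + 181*331) - 26285 = (11449 + 59911) - 26285 = 71360 - 26285 = 45075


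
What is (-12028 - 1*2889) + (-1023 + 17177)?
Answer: 1237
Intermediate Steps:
(-12028 - 1*2889) + (-1023 + 17177) = (-12028 - 2889) + 16154 = -14917 + 16154 = 1237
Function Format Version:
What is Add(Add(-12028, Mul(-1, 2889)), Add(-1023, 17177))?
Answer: 1237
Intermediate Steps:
Add(Add(-12028, Mul(-1, 2889)), Add(-1023, 17177)) = Add(Add(-12028, -2889), 16154) = Add(-14917, 16154) = 1237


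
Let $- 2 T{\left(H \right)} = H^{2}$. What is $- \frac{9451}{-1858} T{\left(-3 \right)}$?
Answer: $- \frac{85059}{3716} \approx -22.89$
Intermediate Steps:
$T{\left(H \right)} = - \frac{H^{2}}{2}$
$- \frac{9451}{-1858} T{\left(-3 \right)} = - \frac{9451}{-1858} \left(- \frac{\left(-3\right)^{2}}{2}\right) = \left(-9451\right) \left(- \frac{1}{1858}\right) \left(\left(- \frac{1}{2}\right) 9\right) = \frac{9451}{1858} \left(- \frac{9}{2}\right) = - \frac{85059}{3716}$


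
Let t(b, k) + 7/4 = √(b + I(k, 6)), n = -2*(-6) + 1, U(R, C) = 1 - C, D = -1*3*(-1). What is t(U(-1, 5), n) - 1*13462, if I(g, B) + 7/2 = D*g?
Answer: -53855/4 + 3*√14/2 ≈ -13458.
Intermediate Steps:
D = 3 (D = -3*(-1) = 3)
I(g, B) = -7/2 + 3*g
n = 13 (n = 12 + 1 = 13)
t(b, k) = -7/4 + √(-7/2 + b + 3*k) (t(b, k) = -7/4 + √(b + (-7/2 + 3*k)) = -7/4 + √(-7/2 + b + 3*k))
t(U(-1, 5), n) - 1*13462 = (-7/4 + √(-14 + 4*(1 - 1*5) + 12*13)/2) - 1*13462 = (-7/4 + √(-14 + 4*(1 - 5) + 156)/2) - 13462 = (-7/4 + √(-14 + 4*(-4) + 156)/2) - 13462 = (-7/4 + √(-14 - 16 + 156)/2) - 13462 = (-7/4 + √126/2) - 13462 = (-7/4 + (3*√14)/2) - 13462 = (-7/4 + 3*√14/2) - 13462 = -53855/4 + 3*√14/2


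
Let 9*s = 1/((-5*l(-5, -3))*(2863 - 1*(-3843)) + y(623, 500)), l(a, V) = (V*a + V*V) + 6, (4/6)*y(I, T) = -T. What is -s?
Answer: 1/9059850 ≈ 1.1038e-7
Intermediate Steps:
y(I, T) = -3*T/2 (y(I, T) = 3*(-T)/2 = -3*T/2)
l(a, V) = 6 + V**2 + V*a (l(a, V) = (V*a + V**2) + 6 = (V**2 + V*a) + 6 = 6 + V**2 + V*a)
s = -1/9059850 (s = 1/(9*((-5*(6 + (-3)**2 - 3*(-5)))*(2863 - 1*(-3843)) - 3/2*500)) = 1/(9*((-5*(6 + 9 + 15))*(2863 + 3843) - 750)) = 1/(9*(-5*30*6706 - 750)) = 1/(9*(-150*6706 - 750)) = 1/(9*(-1005900 - 750)) = (1/9)/(-1006650) = (1/9)*(-1/1006650) = -1/9059850 ≈ -1.1038e-7)
-s = -1*(-1/9059850) = 1/9059850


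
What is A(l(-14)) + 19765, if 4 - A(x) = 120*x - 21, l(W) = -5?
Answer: 20390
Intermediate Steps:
A(x) = 25 - 120*x (A(x) = 4 - (120*x - 21) = 4 - (-21 + 120*x) = 4 + (21 - 120*x) = 25 - 120*x)
A(l(-14)) + 19765 = (25 - 120*(-5)) + 19765 = (25 + 600) + 19765 = 625 + 19765 = 20390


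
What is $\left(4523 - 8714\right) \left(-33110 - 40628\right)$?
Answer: $309035958$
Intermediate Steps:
$\left(4523 - 8714\right) \left(-33110 - 40628\right) = \left(-4191\right) \left(-73738\right) = 309035958$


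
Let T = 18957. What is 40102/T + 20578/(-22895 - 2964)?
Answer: 646900472/490209063 ≈ 1.3196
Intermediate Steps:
40102/T + 20578/(-22895 - 2964) = 40102/18957 + 20578/(-22895 - 2964) = 40102*(1/18957) + 20578/(-25859) = 40102/18957 + 20578*(-1/25859) = 40102/18957 - 20578/25859 = 646900472/490209063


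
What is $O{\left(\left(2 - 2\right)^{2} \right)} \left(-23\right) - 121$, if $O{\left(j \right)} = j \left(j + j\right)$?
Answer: $-121$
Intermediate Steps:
$O{\left(j \right)} = 2 j^{2}$ ($O{\left(j \right)} = j 2 j = 2 j^{2}$)
$O{\left(\left(2 - 2\right)^{2} \right)} \left(-23\right) - 121 = 2 \left(\left(2 - 2\right)^{2}\right)^{2} \left(-23\right) - 121 = 2 \left(0^{2}\right)^{2} \left(-23\right) - 121 = 2 \cdot 0^{2} \left(-23\right) - 121 = 2 \cdot 0 \left(-23\right) - 121 = 0 \left(-23\right) - 121 = 0 - 121 = -121$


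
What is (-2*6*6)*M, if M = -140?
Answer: 10080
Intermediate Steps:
(-2*6*6)*M = (-2*6*6)*(-140) = -12*6*(-140) = -72*(-140) = 10080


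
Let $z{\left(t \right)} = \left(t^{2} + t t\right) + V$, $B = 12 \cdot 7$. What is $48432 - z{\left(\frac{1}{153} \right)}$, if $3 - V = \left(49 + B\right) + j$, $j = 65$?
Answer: $\frac{1138309441}{23409} \approx 48627.0$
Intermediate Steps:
$B = 84$
$V = -195$ ($V = 3 - \left(\left(49 + 84\right) + 65\right) = 3 - \left(133 + 65\right) = 3 - 198 = -195$)
$z{\left(t \right)} = -195 + 2 t^{2}$ ($z{\left(t \right)} = \left(t^{2} + t t\right) - 195 = \left(t^{2} + t^{2}\right) - 195 = 2 t^{2} - 195 = -195 + 2 t^{2}$)
$48432 - z{\left(\frac{1}{153} \right)} = 48432 - \left(-195 + 2 \left(\frac{1}{153}\right)^{2}\right) = 48432 - \left(-195 + \frac{2}{23409}\right) = 48432 - - \frac{4564753}{23409} = 48432 + \frac{4564753}{23409} = \frac{1138309441}{23409}$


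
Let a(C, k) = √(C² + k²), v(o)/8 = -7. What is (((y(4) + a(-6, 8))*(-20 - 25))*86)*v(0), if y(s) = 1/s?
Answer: 2221380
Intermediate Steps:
v(o) = -56 (v(o) = 8*(-7) = -56)
(((y(4) + a(-6, 8))*(-20 - 25))*86)*v(0) = (((1/4 + √((-6)² + 8²))*(-20 - 25))*86)*(-56) = (((¼ + √(36 + 64))*(-45))*86)*(-56) = (((¼ + √100)*(-45))*86)*(-56) = (((¼ + 10)*(-45))*86)*(-56) = (((41/4)*(-45))*86)*(-56) = -1845/4*86*(-56) = -79335/2*(-56) = 2221380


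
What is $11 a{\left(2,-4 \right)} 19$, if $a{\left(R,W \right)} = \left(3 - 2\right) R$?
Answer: $418$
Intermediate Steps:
$a{\left(R,W \right)} = R$ ($a{\left(R,W \right)} = 1 R = R$)
$11 a{\left(2,-4 \right)} 19 = 11 \cdot 2 \cdot 19 = 22 \cdot 19 = 418$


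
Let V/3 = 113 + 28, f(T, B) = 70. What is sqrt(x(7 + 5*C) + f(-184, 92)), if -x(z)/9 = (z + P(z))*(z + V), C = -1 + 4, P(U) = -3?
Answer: 5*I*sqrt(3041) ≈ 275.73*I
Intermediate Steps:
C = 3
V = 423 (V = 3*(113 + 28) = 3*141 = 423)
x(z) = -9*(-3 + z)*(423 + z) (x(z) = -9*(z - 3)*(z + 423) = -9*(-3 + z)*(423 + z))
sqrt(x(7 + 5*C) + f(-184, 92)) = sqrt((11421 - 3780*(7 + 5*3) - 9*(7 + 5*3)**2) + 70) = sqrt((11421 - 3780*(7 + 15) - 9*(7 + 15)**2) + 70) = sqrt((11421 - 3780*22 - 9*22**2) + 70) = sqrt((11421 - 83160 - 9*484) + 70) = sqrt((11421 - 83160 - 4356) + 70) = sqrt(-76095 + 70) = sqrt(-76025) = 5*I*sqrt(3041)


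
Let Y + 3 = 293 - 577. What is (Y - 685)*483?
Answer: -469476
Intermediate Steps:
Y = -287 (Y = -3 + (293 - 577) = -3 - 284 = -287)
(Y - 685)*483 = (-287 - 685)*483 = -972*483 = -469476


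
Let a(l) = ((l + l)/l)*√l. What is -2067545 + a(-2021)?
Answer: -2067545 + 2*I*√2021 ≈ -2.0675e+6 + 89.911*I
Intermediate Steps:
a(l) = 2*√l (a(l) = ((2*l)/l)*√l = 2*√l)
-2067545 + a(-2021) = -2067545 + 2*√(-2021) = -2067545 + 2*(I*√2021) = -2067545 + 2*I*√2021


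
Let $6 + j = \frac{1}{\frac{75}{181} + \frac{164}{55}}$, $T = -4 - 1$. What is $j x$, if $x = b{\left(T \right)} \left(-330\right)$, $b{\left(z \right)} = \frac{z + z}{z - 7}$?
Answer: $\frac{53047225}{33809} \approx 1569.0$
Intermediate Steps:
$T = -5$
$b{\left(z \right)} = \frac{2 z}{-7 + z}$
$x = -275$ ($x = 2 \left(-5\right) \frac{1}{-7 - 5} \left(-330\right) = 2 \left(-5\right) \frac{1}{-12} \left(-330\right) = 2 \left(-5\right) \left(- \frac{1}{12}\right) \left(-330\right) = \frac{5}{6} \left(-330\right) = -275$)
$j = - \frac{192899}{33809}$ ($j = -6 + \frac{1}{\frac{75}{181} + \frac{164}{55}} = -6 + \frac{1}{\frac{33809}{9955}} = -6 + \frac{9955}{33809} = - \frac{192899}{33809} \approx -5.7056$)
$j x = \left(- \frac{192899}{33809}\right) \left(-275\right) = \frac{53047225}{33809}$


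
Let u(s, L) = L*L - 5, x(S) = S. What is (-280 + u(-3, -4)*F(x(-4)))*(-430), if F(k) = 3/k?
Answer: 247895/2 ≈ 1.2395e+5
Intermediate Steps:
u(s, L) = -5 + L**2 (u(s, L) = L**2 - 5 = -5 + L**2)
(-280 + u(-3, -4)*F(x(-4)))*(-430) = (-280 + (-5 + (-4)**2)*(3/(-4)))*(-430) = (-280 + (-5 + 16)*(3*(-1/4)))*(-430) = (-280 + 11*(-3/4))*(-430) = (-280 - 33/4)*(-430) = -1153/4*(-430) = 247895/2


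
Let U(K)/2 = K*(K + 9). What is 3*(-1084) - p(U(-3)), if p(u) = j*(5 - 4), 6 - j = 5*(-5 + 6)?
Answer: -3253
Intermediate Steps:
U(K) = 2*K*(9 + K) (U(K) = 2*(K*(K + 9)) = 2*(K*(9 + K)) = 2*K*(9 + K))
j = 1 (j = 6 - 5*(-5 + 6) = 6 - 5 = 1)
p(u) = 1 (p(u) = 1*(5 - 4) = 1*1 = 1)
3*(-1084) - p(U(-3)) = 3*(-1084) - 1*1 = -3252 - 1 = -3253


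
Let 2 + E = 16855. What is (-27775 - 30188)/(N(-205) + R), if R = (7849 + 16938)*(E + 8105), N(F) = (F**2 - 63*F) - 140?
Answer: -19321/206229582 ≈ -9.3687e-5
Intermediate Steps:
E = 16853 (E = -2 + 16855 = 16853)
N(F) = -140 + F**2 - 63*F
R = 618633946 (R = (7849 + 16938)*(16853 + 8105) = 24787*24958 = 618633946)
(-27775 - 30188)/(N(-205) + R) = (-27775 - 30188)/((-140 + (-205)**2 - 63*(-205)) + 618633946) = -57963/((-140 + 42025 + 12915) + 618633946) = -57963/(54800 + 618633946) = -57963/618688746 = -57963*1/618688746 = -19321/206229582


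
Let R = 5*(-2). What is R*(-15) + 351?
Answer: 501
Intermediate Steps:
R = -10
R*(-15) + 351 = -10*(-15) + 351 = 150 + 351 = 501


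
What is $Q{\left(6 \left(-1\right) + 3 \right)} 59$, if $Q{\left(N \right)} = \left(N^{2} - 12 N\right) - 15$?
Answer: $1770$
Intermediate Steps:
$Q{\left(N \right)} = -15 + N^{2} - 12 N$
$Q{\left(6 \left(-1\right) + 3 \right)} 59 = \left(-15 + \left(6 \left(-1\right) + 3\right)^{2} - 12 \left(6 \left(-1\right) + 3\right)\right) 59 = \left(-15 + \left(-6 + 3\right)^{2} - 12 \left(-6 + 3\right)\right) 59 = \left(-15 + \left(-3\right)^{2} - -36\right) 59 = \left(-15 + 9 + 36\right) 59 = 30 \cdot 59 = 1770$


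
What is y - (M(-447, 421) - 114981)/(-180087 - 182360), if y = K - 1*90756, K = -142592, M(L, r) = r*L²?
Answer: -84492277948/362447 ≈ -2.3312e+5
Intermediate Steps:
y = -233348 (y = -142592 - 1*90756 = -142592 - 90756 = -233348)
y - (M(-447, 421) - 114981)/(-180087 - 182360) = -233348 - (421*(-447)² - 114981)/(-180087 - 182360) = -233348 - (421*199809 - 114981)/(-362447) = -233348 - (84119589 - 114981)*(-1)/362447 = -233348 - 84004608*(-1)/362447 = -233348 - 1*(-84004608/362447) = -233348 + 84004608/362447 = -84492277948/362447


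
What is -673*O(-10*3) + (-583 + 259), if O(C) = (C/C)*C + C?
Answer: 40056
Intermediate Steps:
O(C) = 2*C (O(C) = 1*C + C = C + C = 2*C)
-673*O(-10*3) + (-583 + 259) = -1346*(-10*3) + (-583 + 259) = -1346*(-30) - 324 = -673*(-60) - 324 = 40380 - 324 = 40056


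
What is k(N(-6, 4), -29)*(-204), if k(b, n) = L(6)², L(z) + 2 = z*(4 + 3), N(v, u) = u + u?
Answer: -326400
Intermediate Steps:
N(v, u) = 2*u
L(z) = -2 + 7*z (L(z) = -2 + z*(4 + 3) = -2 + z*7 = -2 + 7*z)
k(b, n) = 1600 (k(b, n) = (-2 + 7*6)² = (-2 + 42)² = 40² = 1600)
k(N(-6, 4), -29)*(-204) = 1600*(-204) = -326400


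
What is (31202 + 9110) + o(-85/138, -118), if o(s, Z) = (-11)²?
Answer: 40433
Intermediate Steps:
o(s, Z) = 121
(31202 + 9110) + o(-85/138, -118) = (31202 + 9110) + 121 = 40312 + 121 = 40433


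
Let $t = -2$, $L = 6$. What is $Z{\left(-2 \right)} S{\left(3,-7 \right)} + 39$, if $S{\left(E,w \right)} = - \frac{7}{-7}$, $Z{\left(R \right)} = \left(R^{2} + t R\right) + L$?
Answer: $53$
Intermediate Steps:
$Z{\left(R \right)} = 6 + R^{2} - 2 R$ ($Z{\left(R \right)} = \left(R^{2} - 2 R\right) + 6 = 6 + R^{2} - 2 R$)
$S{\left(E,w \right)} = 1$ ($S{\left(E,w \right)} = \left(-7\right) \left(- \frac{1}{7}\right) = 1$)
$Z{\left(-2 \right)} S{\left(3,-7 \right)} + 39 = \left(6 + \left(-2\right)^{2} - -4\right) 1 + 39 = \left(6 + 4 + 4\right) 1 + 39 = 14 \cdot 1 + 39 = 14 + 39 = 53$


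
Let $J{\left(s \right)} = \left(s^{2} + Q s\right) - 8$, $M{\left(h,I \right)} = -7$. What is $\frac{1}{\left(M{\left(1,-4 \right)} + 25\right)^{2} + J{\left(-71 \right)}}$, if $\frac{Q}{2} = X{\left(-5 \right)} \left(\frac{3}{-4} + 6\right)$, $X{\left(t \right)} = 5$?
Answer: $\frac{2}{3259} \approx 0.00061368$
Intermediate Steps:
$Q = \frac{105}{2}$ ($Q = 2 \cdot 5 \left(\frac{3}{-4} + 6\right) = 2 \cdot 5 \left(3 \left(- \frac{1}{4}\right) + 6\right) = 2 \cdot 5 \left(- \frac{3}{4} + 6\right) = 2 \cdot 5 \cdot \frac{21}{4} = 2 \cdot \frac{105}{4} = \frac{105}{2} \approx 52.5$)
$J{\left(s \right)} = -8 + s^{2} + \frac{105 s}{2}$ ($J{\left(s \right)} = \left(s^{2} + \frac{105 s}{2}\right) - 8 = -8 + s^{2} + \frac{105 s}{2}$)
$\frac{1}{\left(M{\left(1,-4 \right)} + 25\right)^{2} + J{\left(-71 \right)}} = \frac{1}{\left(-7 + 25\right)^{2} + \left(-8 + \left(-71\right)^{2} + \frac{105}{2} \left(-71\right)\right)} = \frac{1}{18^{2} - - \frac{2611}{2}} = \frac{1}{324 + \frac{2611}{2}} = \frac{1}{\frac{3259}{2}} = \frac{2}{3259}$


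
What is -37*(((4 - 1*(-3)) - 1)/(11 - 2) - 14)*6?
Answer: 2960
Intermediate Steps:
-37*(((4 - 1*(-3)) - 1)/(11 - 2) - 14)*6 = -37*(((4 + 3) - 1)/9 - 14)*6 = -37*((7 - 1)*(1/9) - 14)*6 = -37*(6*(1/9) - 14)*6 = -37*(2/3 - 14)*6 = -(-1480)*6/3 = -37*(-80) = 2960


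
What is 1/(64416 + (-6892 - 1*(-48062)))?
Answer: 1/105586 ≈ 9.4710e-6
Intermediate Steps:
1/(64416 + (-6892 - 1*(-48062))) = 1/(64416 + (-6892 + 48062)) = 1/(64416 + 41170) = 1/105586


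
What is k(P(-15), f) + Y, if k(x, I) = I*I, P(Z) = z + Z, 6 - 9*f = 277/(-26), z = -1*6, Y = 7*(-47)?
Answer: -17827235/54756 ≈ -325.58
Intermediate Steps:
Y = -329
z = -6
f = 433/234 (f = ⅔ - 277/(9*(-26)) = ⅔ - 277*(-1)/(9*26) = ⅔ - ⅑*(-277/26) = ⅔ + 277/234 = 433/234 ≈ 1.8504)
P(Z) = -6 + Z
k(x, I) = I²
k(P(-15), f) + Y = (433/234)² - 329 = 187489/54756 - 329 = -17827235/54756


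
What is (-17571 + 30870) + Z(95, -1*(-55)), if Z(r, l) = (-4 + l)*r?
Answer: 18144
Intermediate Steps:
Z(r, l) = r*(-4 + l)
(-17571 + 30870) + Z(95, -1*(-55)) = (-17571 + 30870) + 95*(-4 - 1*(-55)) = 13299 + 95*(-4 + 55) = 13299 + 95*51 = 13299 + 4845 = 18144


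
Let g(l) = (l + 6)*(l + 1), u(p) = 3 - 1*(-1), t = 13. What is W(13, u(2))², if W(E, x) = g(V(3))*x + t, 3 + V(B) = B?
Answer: 1369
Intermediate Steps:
u(p) = 4 (u(p) = 3 + 1 = 4)
V(B) = -3 + B
g(l) = (1 + l)*(6 + l) (g(l) = (6 + l)*(1 + l) = (1 + l)*(6 + l))
W(E, x) = 13 + 6*x (W(E, x) = (6 + (-3 + 3)² + 7*(-3 + 3))*x + 13 = (6 + 0² + 7*0)*x + 13 = (6 + 0 + 0)*x + 13 = 6*x + 13 = 13 + 6*x)
W(13, u(2))² = (13 + 6*4)² = (13 + 24)² = 37² = 1369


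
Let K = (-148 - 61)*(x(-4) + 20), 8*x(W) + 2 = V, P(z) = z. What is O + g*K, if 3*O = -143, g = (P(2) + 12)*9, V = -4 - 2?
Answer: -1501181/3 ≈ -5.0039e+5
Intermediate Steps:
V = -6
x(W) = -1 (x(W) = -¼ + (⅛)*(-6) = -¼ - ¾ = -1)
g = 126 (g = (2 + 12)*9 = 14*9 = 126)
O = -143/3 (O = (⅓)*(-143) = -143/3 ≈ -47.667)
K = -3971 (K = (-148 - 61)*(-1 + 20) = -209*19 = -3971)
O + g*K = -143/3 + 126*(-3971) = -143/3 - 500346 = -1501181/3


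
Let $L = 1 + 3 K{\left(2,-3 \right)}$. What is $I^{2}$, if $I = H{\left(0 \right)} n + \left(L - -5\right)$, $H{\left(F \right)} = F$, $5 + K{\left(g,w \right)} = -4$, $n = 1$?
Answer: $441$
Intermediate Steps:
$K{\left(g,w \right)} = -9$ ($K{\left(g,w \right)} = -5 - 4 = -9$)
$L = -26$ ($L = 1 + 3 \left(-9\right) = 1 - 27 = -26$)
$I = -21$ ($I = 0 \cdot 1 - 21 = 0 + \left(-26 + 5\right) = 0 - 21 = -21$)
$I^{2} = \left(-21\right)^{2} = 441$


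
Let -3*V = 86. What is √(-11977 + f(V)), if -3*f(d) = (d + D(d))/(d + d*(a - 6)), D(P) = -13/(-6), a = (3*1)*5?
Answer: I*√8858211990/860 ≈ 109.44*I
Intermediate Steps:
V = -86/3 (V = -⅓*86 = -86/3 ≈ -28.667)
a = 15 (a = 3*5 = 15)
D(P) = 13/6 (D(P) = -13*(-⅙) = 13/6)
f(d) = -(13/6 + d)/(30*d) (f(d) = -(d + 13/6)/(3*(d + d*(15 - 6))) = -(13/6 + d)/(3*(d + d*9)) = -(13/6 + d)/(3*(d + 9*d)) = -(13/6 + d)/(3*(10*d)) = -(13/6 + d)*1/(10*d)/3 = -(13/6 + d)/(30*d))
√(-11977 + f(V)) = √(-11977 + (-13 - 6*(-86/3))/(180*(-86/3))) = √(-11977 + (1/180)*(-3/86)*(-13 + 172)) = √(-11977 + (1/180)*(-3/86)*159) = √(-11977 - 53/1720) = √(-20600493/1720) = I*√8858211990/860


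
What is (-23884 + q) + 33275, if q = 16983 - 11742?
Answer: 14632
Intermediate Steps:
q = 5241
(-23884 + q) + 33275 = (-23884 + 5241) + 33275 = -18643 + 33275 = 14632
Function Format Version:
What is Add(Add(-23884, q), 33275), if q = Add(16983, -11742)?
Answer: 14632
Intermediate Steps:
q = 5241
Add(Add(-23884, q), 33275) = Add(Add(-23884, 5241), 33275) = Add(-18643, 33275) = 14632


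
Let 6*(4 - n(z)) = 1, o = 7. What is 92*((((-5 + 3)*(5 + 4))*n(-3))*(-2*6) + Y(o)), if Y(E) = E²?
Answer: 80684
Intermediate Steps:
n(z) = 23/6 (n(z) = 4 - ⅙*1 = 4 - ⅙ = 23/6)
92*((((-5 + 3)*(5 + 4))*n(-3))*(-2*6) + Y(o)) = 92*((((-5 + 3)*(5 + 4))*(23/6))*(-2*6) + 7²) = 92*((-2*9*(23/6))*(-12) + 49) = 92*(-18*23/6*(-12) + 49) = 92*(-69*(-12) + 49) = 92*(828 + 49) = 92*877 = 80684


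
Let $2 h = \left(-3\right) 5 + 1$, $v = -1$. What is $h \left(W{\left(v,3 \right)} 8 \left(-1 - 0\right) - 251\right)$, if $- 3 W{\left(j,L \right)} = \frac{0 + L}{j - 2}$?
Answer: $\frac{5327}{3} \approx 1775.7$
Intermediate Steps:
$W{\left(j,L \right)} = - \frac{L}{3 \left(-2 + j\right)}$ ($W{\left(j,L \right)} = - \frac{\left(0 + L\right) \frac{1}{j - 2}}{3} = - \frac{L \frac{1}{-2 + j}}{3} = - \frac{L}{3 \left(-2 + j\right)}$)
$h = -7$ ($h = \frac{\left(-3\right) 5 + 1}{2} = \frac{-15 + 1}{2} = \frac{1}{2} \left(-14\right) = -7$)
$h \left(W{\left(v,3 \right)} 8 \left(-1 - 0\right) - 251\right) = - 7 \left(\left(-1\right) 3 \frac{1}{-6 + 3 \left(-1\right)} 8 \left(-1 - 0\right) - 251\right) = - 7 \left(\left(-1\right) 3 \frac{1}{-6 - 3} \cdot 8 \left(-1 + 0\right) - 251\right) = - 7 \left(\left(-1\right) 3 \frac{1}{-9} \cdot 8 \left(-1\right) - 251\right) = - 7 \left(\left(-1\right) 3 \left(- \frac{1}{9}\right) 8 \left(-1\right) - 251\right) = - 7 \left(\frac{1}{3} \cdot 8 \left(-1\right) - 251\right) = - 7 \left(\frac{8}{3} \left(-1\right) - 251\right) = - 7 \left(- \frac{8}{3} - 251\right) = \left(-7\right) \left(- \frac{761}{3}\right) = \frac{5327}{3}$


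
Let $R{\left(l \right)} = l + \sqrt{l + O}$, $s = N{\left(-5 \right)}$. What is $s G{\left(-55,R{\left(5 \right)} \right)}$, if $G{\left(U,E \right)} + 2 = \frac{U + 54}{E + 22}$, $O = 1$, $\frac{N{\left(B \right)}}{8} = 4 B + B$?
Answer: $\frac{98200}{241} - \frac{200 \sqrt{6}}{723} \approx 406.79$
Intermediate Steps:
$N{\left(B \right)} = 40 B$ ($N{\left(B \right)} = 8 \left(4 B + B\right) = 8 \cdot 5 B = 40 B$)
$s = -200$ ($s = 40 \left(-5\right) = -200$)
$R{\left(l \right)} = l + \sqrt{1 + l}$ ($R{\left(l \right)} = l + \sqrt{l + 1} = l + \sqrt{1 + l}$)
$G{\left(U,E \right)} = -2 + \frac{54 + U}{22 + E}$ ($G{\left(U,E \right)} = -2 + \frac{U + 54}{E + 22} = -2 + \frac{54 + U}{22 + E}$)
$s G{\left(-55,R{\left(5 \right)} \right)} = - 200 \frac{10 - 55 - 2 \left(5 + \sqrt{1 + 5}\right)}{22 + \left(5 + \sqrt{1 + 5}\right)} = - 200 \frac{10 - 55 - 2 \left(5 + \sqrt{6}\right)}{22 + \left(5 + \sqrt{6}\right)} = - 200 \frac{10 - 55 - \left(10 + 2 \sqrt{6}\right)}{27 + \sqrt{6}} = - 200 \frac{-55 - 2 \sqrt{6}}{27 + \sqrt{6}} = - \frac{200 \left(-55 - 2 \sqrt{6}\right)}{27 + \sqrt{6}}$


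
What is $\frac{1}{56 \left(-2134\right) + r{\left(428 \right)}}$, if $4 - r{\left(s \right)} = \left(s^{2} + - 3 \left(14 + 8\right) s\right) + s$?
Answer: $- \frac{1}{274864} \approx -3.6382 \cdot 10^{-6}$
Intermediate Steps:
$r{\left(s \right)} = 4 - s^{2} + 65 s$ ($r{\left(s \right)} = 4 - \left(\left(s^{2} + - 3 \left(14 + 8\right) s\right) + s\right) = 4 - \left(\left(s^{2} + \left(-3\right) 22 s\right) + s\right) = 4 - \left(\left(s^{2} - 66 s\right) + s\right) = 4 - \left(s^{2} - 65 s\right) = 4 - s^{2} + 65 s$)
$\frac{1}{56 \left(-2134\right) + r{\left(428 \right)}} = \frac{1}{56 \left(-2134\right) + \left(4 - 428^{2} + 65 \cdot 428\right)} = \frac{1}{-119504 + \left(4 - 183184 + 27820\right)} = \frac{1}{-119504 - 155360} = \frac{1}{-274864} = - \frac{1}{274864}$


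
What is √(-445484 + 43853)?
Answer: I*√401631 ≈ 633.74*I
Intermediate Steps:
√(-445484 + 43853) = √(-401631) = I*√401631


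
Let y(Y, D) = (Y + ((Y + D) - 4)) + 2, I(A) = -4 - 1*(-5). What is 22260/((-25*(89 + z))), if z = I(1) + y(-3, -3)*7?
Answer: -4452/65 ≈ -68.492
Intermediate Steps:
I(A) = 1 (I(A) = -4 + 5 = 1)
y(Y, D) = -2 + D + 2*Y (y(Y, D) = (Y + ((D + Y) - 4)) + 2 = (Y + (-4 + D + Y)) + 2 = (-4 + D + 2*Y) + 2 = -2 + D + 2*Y)
z = -76 (z = 1 + (-2 - 3 + 2*(-3))*7 = 1 + (-2 - 3 - 6)*7 = 1 - 11*7 = 1 - 77 = -76)
22260/((-25*(89 + z))) = 22260/((-25*(89 - 76))) = 22260/((-25*13)) = 22260/(-325) = 22260*(-1/325) = -4452/65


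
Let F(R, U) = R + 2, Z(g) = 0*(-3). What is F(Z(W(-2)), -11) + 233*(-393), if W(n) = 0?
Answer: -91567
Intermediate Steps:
Z(g) = 0
F(R, U) = 2 + R
F(Z(W(-2)), -11) + 233*(-393) = (2 + 0) + 233*(-393) = 2 - 91569 = -91567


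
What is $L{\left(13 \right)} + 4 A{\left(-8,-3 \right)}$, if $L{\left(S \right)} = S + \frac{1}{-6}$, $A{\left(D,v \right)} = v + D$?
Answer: $- \frac{187}{6} \approx -31.167$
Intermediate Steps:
$A{\left(D,v \right)} = D + v$
$L{\left(S \right)} = - \frac{1}{6} + S$ ($L{\left(S \right)} = S - \frac{1}{6} = - \frac{1}{6} + S$)
$L{\left(13 \right)} + 4 A{\left(-8,-3 \right)} = \left(- \frac{1}{6} + 13\right) + 4 \left(-8 - 3\right) = \frac{77}{6} + 4 \left(-11\right) = \frac{77}{6} - 44 = - \frac{187}{6}$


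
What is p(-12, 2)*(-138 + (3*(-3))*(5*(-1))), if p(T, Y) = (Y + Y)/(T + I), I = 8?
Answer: 93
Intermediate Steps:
p(T, Y) = 2*Y/(8 + T) (p(T, Y) = (Y + Y)/(T + 8) = (2*Y)/(8 + T) = 2*Y/(8 + T))
p(-12, 2)*(-138 + (3*(-3))*(5*(-1))) = (2*2/(8 - 12))*(-138 + (3*(-3))*(5*(-1))) = (2*2/(-4))*(-138 - 9*(-5)) = (2*2*(-1/4))*(-138 + 45) = -1*(-93) = 93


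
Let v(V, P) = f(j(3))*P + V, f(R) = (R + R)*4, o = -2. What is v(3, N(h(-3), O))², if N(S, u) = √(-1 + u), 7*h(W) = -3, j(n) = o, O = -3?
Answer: (3 - 32*I)² ≈ -1015.0 - 192.0*I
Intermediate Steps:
j(n) = -2
h(W) = -3/7 (h(W) = (⅐)*(-3) = -3/7)
f(R) = 8*R (f(R) = (2*R)*4 = 8*R)
v(V, P) = V - 16*P (v(V, P) = (8*(-2))*P + V = -16*P + V = V - 16*P)
v(3, N(h(-3), O))² = (3 - 16*√(-1 - 3))² = (3 - 32*I)²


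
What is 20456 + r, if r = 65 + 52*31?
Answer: 22133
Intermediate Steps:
r = 1677 (r = 65 + 1612 = 1677)
20456 + r = 20456 + 1677 = 22133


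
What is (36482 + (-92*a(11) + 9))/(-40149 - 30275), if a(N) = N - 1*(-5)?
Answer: -35019/70424 ≈ -0.49726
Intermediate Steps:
a(N) = 5 + N (a(N) = N + 5 = 5 + N)
(36482 + (-92*a(11) + 9))/(-40149 - 30275) = (36482 + (-92*(5 + 11) + 9))/(-40149 - 30275) = (36482 + (-92*16 + 9))/(-70424) = (36482 + (-1472 + 9))*(-1/70424) = (36482 - 1463)*(-1/70424) = 35019*(-1/70424) = -35019/70424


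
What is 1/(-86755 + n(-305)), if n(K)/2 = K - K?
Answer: -1/86755 ≈ -1.1527e-5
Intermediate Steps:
n(K) = 0 (n(K) = 2*(K - K) = 2*0 = 0)
1/(-86755 + n(-305)) = 1/(-86755 + 0) = 1/(-86755) = -1/86755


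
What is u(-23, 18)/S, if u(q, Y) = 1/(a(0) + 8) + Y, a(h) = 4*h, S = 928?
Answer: 5/256 ≈ 0.019531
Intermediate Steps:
u(q, Y) = ⅛ + Y (u(q, Y) = 1/(4*0 + 8) + Y = 1/(0 + 8) + Y = 1/8 + Y = ⅛ + Y)
u(-23, 18)/S = (⅛ + 18)/928 = (145/8)*(1/928) = 5/256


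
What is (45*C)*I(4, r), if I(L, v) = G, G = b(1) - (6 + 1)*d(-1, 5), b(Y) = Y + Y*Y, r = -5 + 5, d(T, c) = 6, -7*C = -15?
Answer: -27000/7 ≈ -3857.1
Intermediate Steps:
C = 15/7 (C = -⅐*(-15) = 15/7 ≈ 2.1429)
r = 0
b(Y) = Y + Y²
G = -40 (G = 1*(1 + 1) - (6 + 1)*6 = 1*2 - 7*6 = 2 - 1*42 = 2 - 42 = -40)
I(L, v) = -40
(45*C)*I(4, r) = (45*(15/7))*(-40) = (675/7)*(-40) = -27000/7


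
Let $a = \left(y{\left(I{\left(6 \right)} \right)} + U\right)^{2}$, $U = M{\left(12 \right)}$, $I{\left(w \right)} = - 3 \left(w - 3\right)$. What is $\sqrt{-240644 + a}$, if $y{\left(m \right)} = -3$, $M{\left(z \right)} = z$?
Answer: $i \sqrt{240563} \approx 490.47 i$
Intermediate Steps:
$I{\left(w \right)} = 9 - 3 w$ ($I{\left(w \right)} = - 3 \left(-3 + w\right) = 9 - 3 w$)
$U = 12$
$a = 81$ ($a = \left(-3 + 12\right)^{2} = 9^{2} = 81$)
$\sqrt{-240644 + a} = \sqrt{-240644 + 81} = \sqrt{-240563} = i \sqrt{240563}$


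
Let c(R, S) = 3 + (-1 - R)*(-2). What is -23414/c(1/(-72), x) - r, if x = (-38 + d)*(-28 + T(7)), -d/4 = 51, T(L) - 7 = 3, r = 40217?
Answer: -8041747/179 ≈ -44926.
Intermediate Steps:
T(L) = 10 (T(L) = 7 + 3 = 10)
d = -204 (d = -4*51 = -204)
x = 4356 (x = (-38 - 204)*(-28 + 10) = -242*(-18) = 4356)
c(R, S) = 5 + 2*R (c(R, S) = 3 + (2 + 2*R) = 5 + 2*R)
-23414/c(1/(-72), x) - r = -23414/(5 + 2/(-72)) - 1*40217 = -23414/(5 + 2*(-1/72)) - 40217 = -23414/(5 - 1/36) - 40217 = -23414/179/36 - 40217 = -23414*36/179 - 40217 = -842904/179 - 40217 = -8041747/179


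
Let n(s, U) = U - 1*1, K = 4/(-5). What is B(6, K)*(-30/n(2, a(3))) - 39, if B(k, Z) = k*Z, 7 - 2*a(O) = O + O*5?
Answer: -795/13 ≈ -61.154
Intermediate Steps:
a(O) = 7/2 - 3*O (a(O) = 7/2 - (O + O*5)/2 = 7/2 - (O + 5*O)/2 = 7/2 - 3*O)
K = -⅘ (K = 4*(-⅕) = -⅘ ≈ -0.80000)
n(s, U) = -1 + U (n(s, U) = U - 1 = -1 + U)
B(k, Z) = Z*k
B(6, K)*(-30/n(2, a(3))) - 39 = (-⅘*6)*(-30/(-1 + (7/2 - 3*3))) - 39 = -(-144)/(-1 + (7/2 - 9)) - 39 = -(-144)/(-1 - 11/2) - 39 = -(-144)/(-13/2) - 39 = -(-144)*(-2)/13 - 39 = -24/5*60/13 - 39 = -288/13 - 39 = -795/13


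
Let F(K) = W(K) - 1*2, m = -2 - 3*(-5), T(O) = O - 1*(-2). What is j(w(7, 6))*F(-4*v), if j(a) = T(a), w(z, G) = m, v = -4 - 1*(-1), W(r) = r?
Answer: 150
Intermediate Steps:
T(O) = 2 + O (T(O) = O + 2 = 2 + O)
v = -3 (v = -4 + 1 = -3)
m = 13 (m = -2 + 15 = 13)
w(z, G) = 13
j(a) = 2 + a
F(K) = -2 + K (F(K) = K - 1*2 = K - 2 = -2 + K)
j(w(7, 6))*F(-4*v) = (2 + 13)*(-2 - 4*(-3)) = 15*(-2 + 12) = 15*10 = 150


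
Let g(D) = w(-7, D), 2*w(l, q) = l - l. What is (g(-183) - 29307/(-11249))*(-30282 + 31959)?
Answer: 49147839/11249 ≈ 4369.1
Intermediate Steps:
w(l, q) = 0 (w(l, q) = (l - l)/2 = (½)*0 = 0)
g(D) = 0
(g(-183) - 29307/(-11249))*(-30282 + 31959) = (0 - 29307/(-11249))*(-30282 + 31959) = (0 - 29307*(-1/11249))*1677 = (0 + 29307/11249)*1677 = (29307/11249)*1677 = 49147839/11249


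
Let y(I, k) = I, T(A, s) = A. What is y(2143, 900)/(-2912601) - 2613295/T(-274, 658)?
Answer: 7611485043113/798052674 ≈ 9537.6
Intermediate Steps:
y(2143, 900)/(-2912601) - 2613295/T(-274, 658) = 2143/(-2912601) - 2613295/(-274) = 2143*(-1/2912601) - 2613295*(-1/274) = -2143/2912601 + 2613295/274 = 7611485043113/798052674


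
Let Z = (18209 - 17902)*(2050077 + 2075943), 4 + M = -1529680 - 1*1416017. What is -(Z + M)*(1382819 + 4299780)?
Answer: -7181341520118961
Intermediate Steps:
M = -2945701 (M = -4 + (-1529680 - 1*1416017) = -4 + (-1529680 - 1416017) = -4 - 2945697 = -2945701)
Z = 1266688140 (Z = 307*4126020 = 1266688140)
-(Z + M)*(1382819 + 4299780) = -(1266688140 - 2945701)*(1382819 + 4299780) = -1263742439*5682599 = -1*7181341520118961 = -7181341520118961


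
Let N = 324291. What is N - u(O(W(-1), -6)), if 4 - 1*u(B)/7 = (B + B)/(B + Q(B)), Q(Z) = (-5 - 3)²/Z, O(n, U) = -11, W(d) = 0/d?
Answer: 59990349/185 ≈ 3.2427e+5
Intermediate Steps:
W(d) = 0
Q(Z) = 64/Z (Q(Z) = (-8)²/Z = 64/Z)
u(B) = 28 - 14*B/(B + 64/B) (u(B) = 28 - 7*(B + B)/(B + 64/B) = 28 - 7*2*B/(B + 64/B) = 28 - 14*B/(B + 64/B))
N - u(O(W(-1), -6)) = 324291 - 14*(128 + (-11)²)/(64 + (-11)²) = 324291 - 14*(128 + 121)/(64 + 121) = 324291 - 14*249/185 = 324291 - 1*3486/185 = 324291 - 3486/185 = 59990349/185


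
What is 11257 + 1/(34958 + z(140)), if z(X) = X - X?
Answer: 393522207/34958 ≈ 11257.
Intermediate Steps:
z(X) = 0
11257 + 1/(34958 + z(140)) = 11257 + 1/(34958 + 0) = 11257 + 1/34958 = 393522207/34958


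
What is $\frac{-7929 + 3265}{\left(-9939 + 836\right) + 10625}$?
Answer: $- \frac{2332}{761} \approx -3.0644$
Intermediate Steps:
$\frac{-7929 + 3265}{\left(-9939 + 836\right) + 10625} = - \frac{4664}{-9103 + 10625} = - \frac{4664}{1522} = \left(-4664\right) \frac{1}{1522} = - \frac{2332}{761}$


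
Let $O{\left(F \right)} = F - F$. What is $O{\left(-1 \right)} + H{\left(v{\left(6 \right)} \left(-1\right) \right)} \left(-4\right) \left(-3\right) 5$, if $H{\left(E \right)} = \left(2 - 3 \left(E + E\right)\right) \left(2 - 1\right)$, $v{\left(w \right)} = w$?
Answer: $2280$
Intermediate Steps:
$O{\left(F \right)} = 0$
$H{\left(E \right)} = 2 - 6 E$ ($H{\left(E \right)} = \left(2 - 3 \cdot 2 E\right) 1 = \left(2 - 6 E\right) 1 = 2 - 6 E$)
$O{\left(-1 \right)} + H{\left(v{\left(6 \right)} \left(-1\right) \right)} \left(-4\right) \left(-3\right) 5 = 0 + \left(2 - 6 \cdot 6 \left(-1\right)\right) \left(-4\right) \left(-3\right) 5 = 0 + \left(2 - -36\right) 12 \cdot 5 = 0 + \left(2 + 36\right) 60 = 0 + 38 \cdot 60 = 0 + 2280 = 2280$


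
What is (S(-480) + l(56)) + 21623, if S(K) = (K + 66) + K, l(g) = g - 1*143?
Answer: 20642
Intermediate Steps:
l(g) = -143 + g (l(g) = g - 143 = -143 + g)
S(K) = 66 + 2*K (S(K) = (66 + K) + K = 66 + 2*K)
(S(-480) + l(56)) + 21623 = ((66 + 2*(-480)) + (-143 + 56)) + 21623 = ((66 - 960) - 87) + 21623 = (-894 - 87) + 21623 = -981 + 21623 = 20642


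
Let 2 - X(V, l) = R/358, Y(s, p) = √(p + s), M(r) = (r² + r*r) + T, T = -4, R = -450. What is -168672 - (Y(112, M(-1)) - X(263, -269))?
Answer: -30191705/179 - √110 ≈ -1.6868e+5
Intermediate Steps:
M(r) = -4 + 2*r² (M(r) = (r² + r*r) - 4 = (r² + r²) - 4 = 2*r² - 4 = -4 + 2*r²)
X(V, l) = 583/179 (X(V, l) = 2 - (-450)/358 = 2 - 1*(-225/179) = 2 + 225/179 = 583/179)
-168672 - (Y(112, M(-1)) - X(263, -269)) = -168672 - (√((-4 + 2*(-1)²) + 112) - 1*583/179) = -168672 - (√((-4 + 2*1) + 112) - 583/179) = -168672 - (√((-4 + 2) + 112) - 583/179) = -168672 - (√(-2 + 112) - 583/179) = -168672 - (√110 - 583/179) = -168672 - (-583/179 + √110) = -168672 + (583/179 - √110) = -30191705/179 - √110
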